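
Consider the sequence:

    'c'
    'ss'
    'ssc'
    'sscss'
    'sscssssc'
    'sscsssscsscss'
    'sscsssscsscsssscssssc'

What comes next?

This is a Fibonacci-style word recurrence s(k) = s(k−1)·s(k−2): e.g. ss·c = ssc.
So term 8 is sscsssscsscsssscssssc·sscsssscsscss.

sscsssscsscsssscsssscsscsssscsscss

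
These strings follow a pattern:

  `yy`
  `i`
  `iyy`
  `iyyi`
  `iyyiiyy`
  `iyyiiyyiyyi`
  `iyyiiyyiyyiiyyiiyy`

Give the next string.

Each term (from the third on) is the previous term followed by the one before it: term 3 = i·yy = iyy.
Continuing: iyyiiyyiyyiiyyiiyy · iyyiiyyiyyi gives term 8.

iyyiiyyiyyiiyyiiyyiyyiiyyiyyi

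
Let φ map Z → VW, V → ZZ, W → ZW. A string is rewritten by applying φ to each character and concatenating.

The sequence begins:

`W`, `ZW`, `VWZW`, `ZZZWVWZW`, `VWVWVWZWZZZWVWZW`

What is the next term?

ZZZWZZZWZZZWVWZWVWVWVWZWZZZWVWZW

φ(VWVWVWZWZZZWVWZW) expands symbol-by-symbol to ZZ ZW ZZ ZW ZZ ZW VW ZW VW VW VW ZW ZZ ZW VW ZW; joining the 16 pieces gives the next term.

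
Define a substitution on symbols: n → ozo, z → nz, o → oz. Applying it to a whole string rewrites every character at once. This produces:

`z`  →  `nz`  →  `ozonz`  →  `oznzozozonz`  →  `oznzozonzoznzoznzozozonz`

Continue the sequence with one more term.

Rewriting the 24 symbols of oznzozonzoznzoznzozozonz one by one yields oz nz ozo nz oz nz oz ozo nz oz nz ozo nz oz nz ozo nz oz nz oz nz oz ozo nz; concatenated:

oznzozonzoznzozozonzoznzozonzoznzozonzoznzoznzozozonz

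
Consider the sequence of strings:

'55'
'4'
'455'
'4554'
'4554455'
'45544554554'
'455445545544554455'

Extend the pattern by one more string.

45544554554455445545544554554

Each term (from the third on) is the previous term followed by the one before it: term 3 = 4·55 = 455.
Continuing: 455445545544554455 · 45544554554 gives term 8.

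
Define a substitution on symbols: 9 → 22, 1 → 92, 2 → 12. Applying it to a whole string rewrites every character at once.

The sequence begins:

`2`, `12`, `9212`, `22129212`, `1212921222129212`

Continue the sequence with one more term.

Rewriting the 16 symbols of 1212921222129212 one by one yields 92 12 92 12 22 12 92 12 12 12 92 12 22 12 92 12; concatenated:

92129212221292121212921222129212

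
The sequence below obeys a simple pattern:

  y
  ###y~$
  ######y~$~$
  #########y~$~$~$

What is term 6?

Each term wraps the previous one in ### on the left and ~$ on the right.
From #########y~$~$~$, 2 further steps: #########y~$~$~$ → ############y~$~$~$~$ → (answer).

###############y~$~$~$~$~$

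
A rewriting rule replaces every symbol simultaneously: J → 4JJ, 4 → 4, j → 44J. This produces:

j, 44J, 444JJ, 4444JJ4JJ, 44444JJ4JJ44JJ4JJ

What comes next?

Rewriting the 17 symbols of 44444JJ4JJ44JJ4JJ one by one yields 4 4 4 4 4 4JJ 4JJ 4 4JJ 4JJ 4 4 4JJ 4JJ 4 4JJ 4JJ; concatenated:

444444JJ4JJ44JJ4JJ444JJ4JJ44JJ4JJ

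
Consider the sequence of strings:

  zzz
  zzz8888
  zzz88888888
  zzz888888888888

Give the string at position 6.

zzz88888888888888888888

The strings grow by a fixed suffix 8888 each time.
From zzz888888888888, 2 further steps: zzz888888888888 → zzz8888888888888888 → (answer).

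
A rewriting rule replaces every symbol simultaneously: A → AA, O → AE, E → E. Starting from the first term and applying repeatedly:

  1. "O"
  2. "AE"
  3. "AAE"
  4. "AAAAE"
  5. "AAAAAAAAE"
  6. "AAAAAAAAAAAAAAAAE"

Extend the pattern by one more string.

AAAAAAAAAAAAAAAAAAAAAAAAAAAAAAAAE

φ(AAAAAAAAAAAAAAAAE) expands symbol-by-symbol to AA AA AA AA AA AA AA AA AA AA AA AA AA AA AA AA E; joining the 17 pieces gives the next term.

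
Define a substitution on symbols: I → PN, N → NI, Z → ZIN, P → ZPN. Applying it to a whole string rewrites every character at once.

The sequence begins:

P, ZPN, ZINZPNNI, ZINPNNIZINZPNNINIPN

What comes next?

ZINPNNIZPNNINIPNZINPNNIZINZPNNINIPNNIPNZPNNI

Replace each of the 19 characters of ZINPNNIZINZPNNINIPN in place — ZIN PN NI ZPN NI NI PN ZIN PN NI ZIN ZPN NI NI PN NI PN ZPN NI — and concatenate.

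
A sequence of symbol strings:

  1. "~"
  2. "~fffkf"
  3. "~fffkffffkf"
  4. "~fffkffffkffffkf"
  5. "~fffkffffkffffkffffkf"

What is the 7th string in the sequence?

Every step adds fffkf to the end: s(k+1) = s(k)·fffkf.
From ~fffkffffkffffkffffkf, 2 further steps: ~fffkffffkffffkffffkf → ~fffkffffkffffkffffkffffkf → (answer).

~fffkffffkffffkffffkffffkffffkf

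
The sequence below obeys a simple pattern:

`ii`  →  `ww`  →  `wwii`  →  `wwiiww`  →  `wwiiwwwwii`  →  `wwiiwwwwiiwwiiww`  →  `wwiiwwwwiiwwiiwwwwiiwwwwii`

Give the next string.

Each term (from the third on) is the previous term followed by the one before it: term 3 = ww·ii = wwii.
The next term joins wwiiwwwwiiwwiiwwwwiiwwwwii and wwiiwwwwiiwwiiww.

wwiiwwwwiiwwiiwwwwiiwwwwiiwwiiwwwwiiwwiiww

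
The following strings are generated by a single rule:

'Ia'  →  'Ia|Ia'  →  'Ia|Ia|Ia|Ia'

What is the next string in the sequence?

Ia|Ia|Ia|Ia|Ia|Ia|Ia|Ia

Every step duplicates the string with '|' between the halves.
One more doubling of Ia|Ia|Ia|Ia gives the answer.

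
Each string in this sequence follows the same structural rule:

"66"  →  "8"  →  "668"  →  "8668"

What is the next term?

6688668

This is a Fibonacci-style word recurrence s(k) = s(k−2)·s(k−1): e.g. 66·8 = 668.
Continuing: 668 · 8668 gives term 5.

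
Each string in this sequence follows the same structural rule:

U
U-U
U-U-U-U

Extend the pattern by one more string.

Every step duplicates the string with '-' between the halves.
Doubling U-U-U-U with '-' between the halves:

U-U-U-U-U-U-U-U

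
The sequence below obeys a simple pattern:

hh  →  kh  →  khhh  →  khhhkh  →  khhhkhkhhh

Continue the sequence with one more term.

This is a Fibonacci-style word recurrence s(k) = s(k−1)·s(k−2): e.g. kh·hh = khhh.
So term 6 is khhhkhkhhh·khhhkh.

khhhkhkhhhkhhhkh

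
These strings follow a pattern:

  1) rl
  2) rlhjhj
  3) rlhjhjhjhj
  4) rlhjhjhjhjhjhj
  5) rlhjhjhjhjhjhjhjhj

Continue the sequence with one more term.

The strings grow by a fixed suffix hjhj each time.
Applying this once more to rlhjhjhjhjhjhjhjhj:

rlhjhjhjhjhjhjhjhjhjhj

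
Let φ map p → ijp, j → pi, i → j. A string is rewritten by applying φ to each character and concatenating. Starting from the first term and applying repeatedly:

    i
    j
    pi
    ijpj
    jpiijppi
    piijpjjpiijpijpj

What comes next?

φ(piijpjjpiijpijpj) expands symbol-by-symbol to ijp j j pi ijp pi pi ijp j j pi ijp j pi ijp pi; joining the 16 pieces gives the next term.

ijpjjpiijppipiijpjjpiijpjpiijppi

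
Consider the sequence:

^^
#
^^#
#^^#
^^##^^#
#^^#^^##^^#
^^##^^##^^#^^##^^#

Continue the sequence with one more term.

This is a Fibonacci-style word recurrence s(k) = s(k−2)·s(k−1): e.g. ^^·# = ^^#.
The next term joins #^^#^^##^^# and ^^##^^##^^#^^##^^#.

#^^#^^##^^#^^##^^##^^#^^##^^#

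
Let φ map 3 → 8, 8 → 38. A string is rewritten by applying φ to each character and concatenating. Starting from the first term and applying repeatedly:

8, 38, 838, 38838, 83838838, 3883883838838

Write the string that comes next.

φ(3883883838838) expands symbol-by-symbol to 8 38 38 8 38 38 8 38 8 38 38 8 38; joining the 13 pieces gives the next term.

838388383883883838838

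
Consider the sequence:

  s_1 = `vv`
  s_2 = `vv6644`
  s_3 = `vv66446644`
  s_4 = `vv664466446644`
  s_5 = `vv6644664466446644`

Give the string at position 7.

Each term is the previous one with 6644 appended.
From vv6644664466446644, 2 further steps: vv6644664466446644 → vv66446644664466446644 → (answer).

vv664466446644664466446644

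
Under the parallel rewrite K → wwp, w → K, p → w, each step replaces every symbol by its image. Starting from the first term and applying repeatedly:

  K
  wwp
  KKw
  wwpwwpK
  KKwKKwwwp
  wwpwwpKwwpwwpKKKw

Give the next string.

KKwKKwwwpKKwKKwwwpwwpwwpK

Applying the rule to each of the 17 symbols of wwpwwpKwwpwwpKKKw gives the pieces K K w K K w wwp K K w K K w wwp wwp wwp K, which concatenate to the answer.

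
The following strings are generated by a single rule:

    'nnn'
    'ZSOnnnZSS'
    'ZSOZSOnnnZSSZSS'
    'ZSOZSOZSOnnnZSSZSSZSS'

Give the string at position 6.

Each term wraps the previous one in ZSO on the left and ZSS on the right.
From ZSOZSOZSOnnnZSSZSSZSS, 2 further steps: ZSOZSOZSOnnnZSSZSSZSS → ZSOZSOZSOZSOnnnZSSZSSZSSZSS → (answer).

ZSOZSOZSOZSOZSOnnnZSSZSSZSSZSSZSS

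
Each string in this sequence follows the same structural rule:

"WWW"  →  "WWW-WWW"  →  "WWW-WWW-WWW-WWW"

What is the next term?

WWW-WWW-WWW-WWW-WWW-WWW-WWW-WWW

s(k+1) = s(k)·-·s(k) — each term doubles the last with '-' between the halves.
So the next term is two copies of WWW-WWW-WWW-WWW with '-' between the halves.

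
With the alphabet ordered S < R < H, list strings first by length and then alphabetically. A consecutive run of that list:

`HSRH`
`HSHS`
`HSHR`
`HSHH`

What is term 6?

HRSR

Continuing the enumeration 2 steps past HSHH: HSHH → HRSS → (answer).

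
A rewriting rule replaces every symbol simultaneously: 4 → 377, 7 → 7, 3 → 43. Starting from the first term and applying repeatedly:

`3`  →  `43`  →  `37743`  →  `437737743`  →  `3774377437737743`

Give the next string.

φ(3774377437737743) expands symbol-by-symbol to 43 7 7 377 43 7 7 377 43 7 7 43 7 7 377 43; joining the 16 pieces gives the next term.

437737743773774377437737743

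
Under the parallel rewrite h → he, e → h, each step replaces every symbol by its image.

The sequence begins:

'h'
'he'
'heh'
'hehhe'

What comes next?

Rewriting each symbol of hehhe: h→he, e→h, h→he, h→he, e→h, which concatenates to he h he he h.

hehheheh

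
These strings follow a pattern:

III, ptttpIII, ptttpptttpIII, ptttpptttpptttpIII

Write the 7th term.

ptttpptttpptttpptttpptttpptttpIII

Each term is the previous one with ptttp prepended.
From ptttpptttpptttpIII, 3 further steps: ptttpptttpptttpIII → ptttpptttpptttpptttpIII → ptttpptttpptttpptttpptttpIII → (answer).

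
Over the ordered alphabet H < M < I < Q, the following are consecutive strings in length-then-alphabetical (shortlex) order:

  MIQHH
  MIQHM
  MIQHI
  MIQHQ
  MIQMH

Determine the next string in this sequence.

The successor of MIQMH increments the rightmost position that isn't already Q and resets every position after it to H.

MIQMM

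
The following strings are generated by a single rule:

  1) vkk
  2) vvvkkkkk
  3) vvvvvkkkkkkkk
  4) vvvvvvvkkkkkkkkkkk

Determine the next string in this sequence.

vvvvvvvvvkkkkkkkkkkkkkk

Each string has the form v^{2n-1} k^{3n-1} (n = 1, 2, …).
Setting n = 5 gives 9, 14 characters in each block.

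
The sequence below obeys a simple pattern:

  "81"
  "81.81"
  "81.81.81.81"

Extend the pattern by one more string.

Each string is two copies of the previous one joined by '.'.
So the next term is two copies of 81.81.81.81 with '.' between the halves.

81.81.81.81.81.81.81.81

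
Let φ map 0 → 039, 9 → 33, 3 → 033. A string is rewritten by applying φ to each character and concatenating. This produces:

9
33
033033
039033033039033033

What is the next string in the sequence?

φ(039033033039033033) expands symbol-by-symbol to 039 033 33 039 033 033 039 033 033 039 033 33 039 033 033 039 033 033; joining the 18 pieces gives the next term.

0390333303903303303903303303903333039033033039033033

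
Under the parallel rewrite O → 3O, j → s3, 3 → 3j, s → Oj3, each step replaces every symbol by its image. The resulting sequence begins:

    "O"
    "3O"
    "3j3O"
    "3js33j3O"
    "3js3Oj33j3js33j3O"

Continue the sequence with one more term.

3js3Oj33j3Os33j3js33js3Oj33j3js33j3O

φ(3js3Oj33j3js33j3O) expands symbol-by-symbol to 3j s3 Oj3 3j 3O s3 3j 3j s3 3j s3 Oj3 3j 3j s3 3j 3O; joining the 17 pieces gives the next term.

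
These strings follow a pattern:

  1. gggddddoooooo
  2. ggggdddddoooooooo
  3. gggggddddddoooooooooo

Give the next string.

The n-th term is n g's then n+1 d's then 2n o's, where the shown terms are n = 3, 4, 5.
Setting n = 6 gives 6, 7, 12 characters in each block.

ggggggdddddddoooooooooooo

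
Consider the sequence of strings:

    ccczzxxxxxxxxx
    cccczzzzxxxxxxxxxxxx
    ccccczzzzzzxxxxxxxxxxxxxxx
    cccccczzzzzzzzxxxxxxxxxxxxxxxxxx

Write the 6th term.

The n-th term is n+1 c's then 2n-2 z's then 3n+3 x's, where the shown terms are n = 2, 3, 4, 5.
Setting n = 7 gives 8, 12, 24 characters in each block.

cccccccczzzzzzzzzzzzxxxxxxxxxxxxxxxxxxxxxxxx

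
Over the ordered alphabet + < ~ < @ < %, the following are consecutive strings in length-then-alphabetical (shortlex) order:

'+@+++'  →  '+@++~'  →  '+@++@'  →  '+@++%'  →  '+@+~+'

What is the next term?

+@+~~

Find the rightmost character of +@+~+ below %, bump it to the next letter, and reset everything to its right to +.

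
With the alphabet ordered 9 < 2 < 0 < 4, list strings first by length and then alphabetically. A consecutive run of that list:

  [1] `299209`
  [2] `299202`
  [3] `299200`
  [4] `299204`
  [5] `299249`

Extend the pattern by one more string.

Find the rightmost character of 299249 below 4, bump it to the next letter, and reset everything to its right to 9.

299242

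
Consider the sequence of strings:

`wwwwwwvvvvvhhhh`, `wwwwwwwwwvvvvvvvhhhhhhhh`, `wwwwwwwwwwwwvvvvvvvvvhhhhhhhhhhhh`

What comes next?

wwwwwwwwwwwwwwwvvvvvvvvvvvhhhhhhhhhhhhhhhh

Term n consists of 3n+3 w's, followed by 2n+3 v's, followed by 4n h's (n = 1, 2, …).
Setting n = 4 gives 15, 11, 16 characters in each block.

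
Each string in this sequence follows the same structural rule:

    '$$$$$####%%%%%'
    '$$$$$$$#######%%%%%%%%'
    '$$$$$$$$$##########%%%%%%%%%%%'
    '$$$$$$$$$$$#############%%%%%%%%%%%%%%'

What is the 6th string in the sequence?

$$$$$$$$$$$$$$$###################%%%%%%%%%%%%%%%%%%%%

Reading off run lengths: $ runs 5, 7, 9, 11; # runs 4, 7, 10, 13; % runs 5, 8, 11, 14 — each is linear in n (n = 1, 2, …).
At n = 6 the blocks have lengths 15, 19, 20.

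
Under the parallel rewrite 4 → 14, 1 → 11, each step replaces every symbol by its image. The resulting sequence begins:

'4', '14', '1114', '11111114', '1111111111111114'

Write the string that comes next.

Rewriting the 16 symbols of 1111111111111114 one by one yields 11 11 11 11 11 11 11 11 11 11 11 11 11 11 11 14; concatenated:

11111111111111111111111111111114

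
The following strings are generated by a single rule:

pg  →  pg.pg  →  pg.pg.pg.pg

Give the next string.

s(k+1) = s(k)·.·s(k) — each term doubles the last with '.' between the halves.
Doubling pg.pg.pg.pg with '.' between the halves:

pg.pg.pg.pg.pg.pg.pg.pg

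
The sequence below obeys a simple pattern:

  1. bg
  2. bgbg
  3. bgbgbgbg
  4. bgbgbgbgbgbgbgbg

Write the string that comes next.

bgbgbgbgbgbgbgbgbgbgbgbgbgbgbgbg

Each string is two copies of the previous one concatenated.
So the next term is two copies of bgbgbgbgbgbgbgbg.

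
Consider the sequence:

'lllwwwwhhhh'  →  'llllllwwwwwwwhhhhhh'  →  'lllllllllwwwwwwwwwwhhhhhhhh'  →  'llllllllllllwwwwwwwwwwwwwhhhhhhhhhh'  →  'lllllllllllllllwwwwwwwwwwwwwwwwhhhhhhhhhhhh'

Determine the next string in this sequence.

llllllllllllllllllwwwwwwwwwwwwwwwwwwwhhhhhhhhhhhhhh

Reading off run lengths: l runs 3, 6, 9, 12, 15; w runs 4, 7, 10, 13, 16; h runs 4, 6, 8, 10, 12 — each is linear in n (n = 1, 2, …).
At n = 6 the blocks have lengths 18, 19, 14.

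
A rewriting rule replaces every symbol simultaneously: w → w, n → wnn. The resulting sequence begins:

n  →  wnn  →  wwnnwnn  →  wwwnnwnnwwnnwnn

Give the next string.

Applying the rule to each of the 15 symbols of wwwnnwnnwwnnwnn gives the pieces w w w wnn wnn w wnn wnn w w wnn wnn w wnn wnn, which concatenate to the answer.

wwwwnnwnnwwnnwnnwwwnnwnnwwnnwnn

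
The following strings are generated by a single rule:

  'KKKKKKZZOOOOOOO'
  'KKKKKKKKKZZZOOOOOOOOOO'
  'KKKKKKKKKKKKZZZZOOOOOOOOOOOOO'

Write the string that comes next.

Term n consists of 3n K's, followed by n Z's, followed by 3n+1 O's, where the shown terms are n = 2, 3, 4.
For the next term, n = 5, so the run lengths are 15, 5, 16.

KKKKKKKKKKKKKKKZZZZZOOOOOOOOOOOOOOOO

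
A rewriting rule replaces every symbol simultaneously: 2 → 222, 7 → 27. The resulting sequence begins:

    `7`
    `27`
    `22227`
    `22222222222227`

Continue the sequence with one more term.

Rewriting the 14 symbols of 22222222222227 one by one yields 222 222 222 222 222 222 222 222 222 222 222 222 222 27; concatenated:

22222222222222222222222222222222222222227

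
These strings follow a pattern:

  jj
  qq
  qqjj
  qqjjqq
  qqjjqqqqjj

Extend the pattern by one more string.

Each term (from the third on) is the previous term followed by the one before it: term 3 = qq·jj = qqjj.
The next term joins qqjjqqqqjj and qqjjqq.

qqjjqqqqjjqqjjqq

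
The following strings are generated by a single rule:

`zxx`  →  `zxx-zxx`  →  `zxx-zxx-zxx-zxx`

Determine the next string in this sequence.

Every step duplicates the string with '-' between the halves.
So the next term is two copies of zxx-zxx-zxx-zxx with '-' between the halves.

zxx-zxx-zxx-zxx-zxx-zxx-zxx-zxx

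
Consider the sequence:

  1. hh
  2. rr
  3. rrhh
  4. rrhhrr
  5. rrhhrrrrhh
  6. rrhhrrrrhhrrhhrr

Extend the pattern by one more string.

rrhhrrrrhhrrhhrrrrhhrrrrhh

From term 3 onward, concatenate the last term with the second-to-last: rr·hh = rrhh, rrhh·rr = rrhhrr, …
The next term joins rrhhrrrrhhrrhhrr and rrhhrrrrhh.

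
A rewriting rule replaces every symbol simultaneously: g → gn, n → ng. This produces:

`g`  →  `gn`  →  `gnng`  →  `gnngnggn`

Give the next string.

Apply φ to gnngnggn symbol by symbol: g→gn, n→ng, n→ng, g→gn, n→ng, g→gn, g→gn, n→ng; joined: gn ng ng gn ng gn gn ng.

gnngnggnnggngnng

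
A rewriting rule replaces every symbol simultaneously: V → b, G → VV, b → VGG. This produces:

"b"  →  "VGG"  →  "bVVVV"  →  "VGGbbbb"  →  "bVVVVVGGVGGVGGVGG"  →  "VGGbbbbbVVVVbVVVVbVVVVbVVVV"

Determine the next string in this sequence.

bVVVVVGGVGGVGGVGGVGGbbbbVGGbbbbVGGbbbbVGGbbbb

φ(VGGbbbbbVVVVbVVVVbVVVVbVVVV) expands symbol-by-symbol to b VV VV VGG VGG VGG VGG VGG b b b b VGG b b b b VGG b b b b VGG b b b b; joining the 27 pieces gives the next term.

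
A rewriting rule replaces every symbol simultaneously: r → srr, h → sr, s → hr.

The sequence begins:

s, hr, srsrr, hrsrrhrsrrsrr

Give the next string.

srsrrhrsrrsrrsrsrrhrsrrsrrhrsrrsrr

Applying the rule to each of the 13 symbols of hrsrrhrsrrsrr gives the pieces sr srr hr srr srr sr srr hr srr srr hr srr srr, which concatenate to the answer.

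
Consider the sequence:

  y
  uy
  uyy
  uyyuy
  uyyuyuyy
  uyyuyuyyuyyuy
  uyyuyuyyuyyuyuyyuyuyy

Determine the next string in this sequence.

uyyuyuyyuyyuyuyyuyuyyuyyuyuyyuyyuy

This is a Fibonacci-style word recurrence s(k) = s(k−1)·s(k−2): e.g. uy·y = uyy.
The next term joins uyyuyuyyuyyuyuyyuyuyy and uyyuyuyyuyyuy.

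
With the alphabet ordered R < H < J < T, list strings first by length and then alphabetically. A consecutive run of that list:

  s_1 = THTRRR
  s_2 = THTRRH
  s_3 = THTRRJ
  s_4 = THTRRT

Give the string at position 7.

Advancing 3 positions from THTRRT through THTRRT → THTRHR → THTRHH reaches term 7.

THTRHJ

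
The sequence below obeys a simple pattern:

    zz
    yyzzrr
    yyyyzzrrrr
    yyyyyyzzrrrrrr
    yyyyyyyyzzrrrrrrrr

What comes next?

Each term wraps the previous one in yy on the left and rr on the right.
One more step from yyyyyyyyzzrrrrrrrr gives the answer.

yyyyyyyyyyzzrrrrrrrrrr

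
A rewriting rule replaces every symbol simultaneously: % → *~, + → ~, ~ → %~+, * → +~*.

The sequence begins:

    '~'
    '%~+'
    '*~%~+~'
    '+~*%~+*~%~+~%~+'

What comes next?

~%~++~**~%~+~+~*%~+*~%~+~%~+*~%~+~

Replace each of the 15 characters of +~*%~+*~%~+~%~+ in place — ~ %~+ +~* *~ %~+ ~ +~* %~+ *~ %~+ ~ %~+ *~ %~+ ~ — and concatenate.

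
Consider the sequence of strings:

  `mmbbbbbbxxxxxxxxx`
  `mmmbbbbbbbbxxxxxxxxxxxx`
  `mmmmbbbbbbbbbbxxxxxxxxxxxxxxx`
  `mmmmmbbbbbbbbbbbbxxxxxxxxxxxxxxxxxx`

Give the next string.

Term n consists of n-1 m's, followed by 2n b's, followed by 3n x's, where the shown terms are n = 3, 4, 5, 6.
For the next term, n = 7, so the run lengths are 6, 14, 21.

mmmmmmbbbbbbbbbbbbbbxxxxxxxxxxxxxxxxxxxxx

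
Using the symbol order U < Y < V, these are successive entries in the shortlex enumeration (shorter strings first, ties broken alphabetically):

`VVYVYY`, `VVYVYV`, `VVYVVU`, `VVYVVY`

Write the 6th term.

VVVUUU

Continuing the enumeration 2 steps past VVYVVY: VVYVVY → VVYVVV → (answer).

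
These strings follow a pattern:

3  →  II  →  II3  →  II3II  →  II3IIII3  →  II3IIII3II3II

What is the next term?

II3IIII3II3IIII3IIII3

From term 3 onward, concatenate the last term with the second-to-last: II·3 = II3, II3·II = II3II, …
The next term joins II3IIII3II3II and II3IIII3.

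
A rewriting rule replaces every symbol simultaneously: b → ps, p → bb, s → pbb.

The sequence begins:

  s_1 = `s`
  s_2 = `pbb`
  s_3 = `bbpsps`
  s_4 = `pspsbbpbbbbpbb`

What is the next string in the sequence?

Replace each of the 14 characters of pspsbbpbbbbpbb in place — bb pbb bb pbb ps ps bb ps ps ps ps bb ps ps — and concatenate.

bbpbbbbpbbpspsbbpspspspsbbpsps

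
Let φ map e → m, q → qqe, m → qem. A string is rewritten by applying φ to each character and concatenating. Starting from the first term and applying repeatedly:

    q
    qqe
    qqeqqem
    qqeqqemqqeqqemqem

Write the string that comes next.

qqeqqemqqeqqemqemqqeqqemqqeqqemqemqqemqem

Applying the rule to each of the 17 symbols of qqeqqemqqeqqemqem gives the pieces qqe qqe m qqe qqe m qem qqe qqe m qqe qqe m qem qqe m qem, which concatenate to the answer.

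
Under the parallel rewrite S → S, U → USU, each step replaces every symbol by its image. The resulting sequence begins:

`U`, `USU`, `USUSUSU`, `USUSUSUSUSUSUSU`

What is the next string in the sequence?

USUSUSUSUSUSUSUSUSUSUSUSUSUSUSU

φ(USUSUSUSUSUSUSU) expands symbol-by-symbol to USU S USU S USU S USU S USU S USU S USU S USU; joining the 15 pieces gives the next term.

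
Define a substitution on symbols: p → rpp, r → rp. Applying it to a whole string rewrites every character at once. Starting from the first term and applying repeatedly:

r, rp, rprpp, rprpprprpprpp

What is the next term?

rprpprprpprpprprpprprpprpprprpprpp

Applying the rule to each of the 13 symbols of rprpprprpprpp gives the pieces rp rpp rp rpp rpp rp rpp rp rpp rpp rp rpp rpp, which concatenate to the answer.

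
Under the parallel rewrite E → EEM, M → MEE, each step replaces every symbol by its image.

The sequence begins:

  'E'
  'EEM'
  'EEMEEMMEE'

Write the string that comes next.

Expanding EEMEEMMEE: E→EEM, E→EEM, M→MEE, E→EEM, E→EEM, M→MEE, M→MEE, E→EEM, E→EEM. Concatenated: EEM EEM MEE EEM EEM MEE MEE EEM EEM.

EEMEEMMEEEEMEEMMEEMEEEEMEEM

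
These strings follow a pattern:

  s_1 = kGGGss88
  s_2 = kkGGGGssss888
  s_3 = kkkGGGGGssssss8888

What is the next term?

kkkkGGGGGGssssssss88888

Reading off run lengths: k runs 1, 2, 3; G runs 3, 4, 5; s runs 2, 4, 6; 8 runs 2, 3, 4 — each is linear in n (n = 1, 2, …).
For the next term, n = 4, so the run lengths are 4, 6, 8, 5.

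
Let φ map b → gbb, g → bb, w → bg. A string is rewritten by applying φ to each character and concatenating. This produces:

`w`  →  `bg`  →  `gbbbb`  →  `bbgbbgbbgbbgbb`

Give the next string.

gbbgbbbbgbbgbbbbgbbgbbbbgbbgbbbbgbbgbb

φ(bbgbbgbbgbbgbb) expands symbol-by-symbol to gbb gbb bb gbb gbb bb gbb gbb bb gbb gbb bb gbb gbb; joining the 14 pieces gives the next term.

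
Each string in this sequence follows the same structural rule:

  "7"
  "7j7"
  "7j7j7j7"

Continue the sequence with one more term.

s(k+1) = s(k)·j·s(k) — each term doubles the last with 'j' between the halves.
Doubling 7j7j7j7 with 'j' between the halves:

7j7j7j7j7j7j7j7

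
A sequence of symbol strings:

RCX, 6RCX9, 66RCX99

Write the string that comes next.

666RCX999

Each term wraps the previous one in 6 on the left and 9 on the right.
So the next term is 6·66RCX99·9.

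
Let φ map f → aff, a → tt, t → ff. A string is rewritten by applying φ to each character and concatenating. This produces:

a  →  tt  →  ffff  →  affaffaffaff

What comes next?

ttaffaffttaffaffttaffaffttaffaff

Apply φ to affaffaffaff symbol by symbol: a→tt, f→aff, f→aff, a→tt, f→aff, f→aff, a→tt, f→aff, f→aff, a→tt, f→aff, f→aff; joined: tt aff aff tt aff aff tt aff aff tt aff aff.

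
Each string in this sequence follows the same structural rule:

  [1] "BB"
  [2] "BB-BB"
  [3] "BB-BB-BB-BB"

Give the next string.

BB-BB-BB-BB-BB-BB-BB-BB

s(k+1) = s(k)·-·s(k) — each term doubles the last with '-' between the halves.
So the next term is two copies of BB-BB-BB-BB with '-' between the halves.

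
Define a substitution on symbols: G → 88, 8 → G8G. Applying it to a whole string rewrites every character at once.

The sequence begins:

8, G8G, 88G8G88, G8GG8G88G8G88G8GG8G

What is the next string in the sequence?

88G8G8888G8G88G8GG8G88G8G88G8GG8G88G8G8888G8G88

Applying the rule to each of the 19 symbols of G8GG8G88G8G88G8GG8G gives the pieces 88 G8G 88 88 G8G 88 G8G G8G 88 G8G 88 G8G G8G 88 G8G 88 88 G8G 88, which concatenate to the answer.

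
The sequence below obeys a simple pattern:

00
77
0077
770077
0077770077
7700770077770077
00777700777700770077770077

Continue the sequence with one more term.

770077007777007700777700777700770077770077

Each term (from the third on) is the two preceding terms concatenated in order: term 3 = 00·77 = 0077.
Continuing: 7700770077770077 · 00777700777700770077770077 gives term 8.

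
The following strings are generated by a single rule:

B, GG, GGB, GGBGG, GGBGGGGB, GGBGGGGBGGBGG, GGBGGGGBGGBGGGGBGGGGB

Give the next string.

Each term (from the third on) is the previous term followed by the one before it: term 3 = GG·B = GGB.
Continuing: GGBGGGGBGGBGGGGBGGGGB · GGBGGGGBGGBGG gives term 8.

GGBGGGGBGGBGGGGBGGGGBGGBGGGGBGGBGG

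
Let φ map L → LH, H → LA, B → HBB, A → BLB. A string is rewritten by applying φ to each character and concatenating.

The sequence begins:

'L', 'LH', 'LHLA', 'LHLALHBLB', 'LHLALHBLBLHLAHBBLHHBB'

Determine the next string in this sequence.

Applying the rule to each of the 21 symbols of LHLALHBLBLHLAHBBLHHBB gives the pieces LH LA LH BLB LH LA HBB LH HBB LH LA LH BLB LA HBB HBB LH LA LA HBB HBB, which concatenate to the answer.

LHLALHBLBLHLAHBBLHHBBLHLALHBLBLAHBBHBBLHLALAHBBHBB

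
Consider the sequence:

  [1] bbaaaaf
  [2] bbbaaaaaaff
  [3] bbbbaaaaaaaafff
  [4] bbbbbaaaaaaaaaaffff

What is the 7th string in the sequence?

bbbbbbbbaaaaaaaaaaaaaaaafffffff

Term n consists of n b's, followed by 2n a's, followed by n-1 f's, where the shown terms are n = 2, 3, 4, 5.
At n = 8 the blocks have lengths 8, 16, 7.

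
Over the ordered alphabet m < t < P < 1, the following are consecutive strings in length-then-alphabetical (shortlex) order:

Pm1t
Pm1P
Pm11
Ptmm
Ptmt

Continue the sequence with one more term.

PtmP

Find the rightmost character of Ptmt below 1, bump it to the next letter, and reset everything to its right to m.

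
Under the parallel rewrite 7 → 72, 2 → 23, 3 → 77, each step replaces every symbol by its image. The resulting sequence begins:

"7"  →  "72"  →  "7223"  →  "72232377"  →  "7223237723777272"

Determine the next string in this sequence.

Replace each of the 16 characters of 7223237723777272 in place — 72 23 23 77 23 77 72 72 23 77 72 72 72 23 72 23 — and concatenate.

72232377237772722377727272237223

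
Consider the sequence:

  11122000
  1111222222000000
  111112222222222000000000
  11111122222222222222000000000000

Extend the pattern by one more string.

The n-th term is n+2 1's then 4n-2 2's then 3n 0's (n = 1, 2, …).
At n = 5 the blocks have lengths 7, 18, 15.

1111111222222222222222222000000000000000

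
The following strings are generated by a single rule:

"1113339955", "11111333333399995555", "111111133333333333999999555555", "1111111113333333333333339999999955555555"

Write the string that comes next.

Reading off run lengths: 1 runs 3, 5, 7, 9; 3 runs 3, 7, 11, 15; 9 runs 2, 4, 6, 8; 5 runs 2, 4, 6, 8 — each is linear in n (n = 1, 2, …).
Setting n = 5 gives 11, 19, 10, 10 characters in each block.

11111111111333333333333333333399999999995555555555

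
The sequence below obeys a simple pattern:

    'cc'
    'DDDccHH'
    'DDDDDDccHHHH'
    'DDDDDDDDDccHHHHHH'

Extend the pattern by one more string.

Each term wraps the previous one in DDD on the left and HH on the right.
Applying this once more to DDDDDDDDDccHHHHHH:

DDDDDDDDDDDDccHHHHHHHH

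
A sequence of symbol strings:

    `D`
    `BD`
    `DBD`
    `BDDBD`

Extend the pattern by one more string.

DBDBDDBD

This is a Fibonacci-style word recurrence s(k) = s(k−2)·s(k−1): e.g. D·BD = DBD.
The next term joins DBD and BDDBD.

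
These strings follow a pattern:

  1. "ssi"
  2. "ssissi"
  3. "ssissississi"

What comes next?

s(k+1) = s(k)·s(k) — each term doubles the last.
Doubling ssissississi:

ssissississississississi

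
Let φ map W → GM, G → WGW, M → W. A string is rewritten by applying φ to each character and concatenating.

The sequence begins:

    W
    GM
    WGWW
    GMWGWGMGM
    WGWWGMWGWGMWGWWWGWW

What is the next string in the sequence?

Replace each of the 19 characters of WGWWGMWGWGMWGWWWGWW in place — GM WGW GM GM WGW W GM WGW GM WGW W GM WGW GM GM GM WGW GM GM — and concatenate.

GMWGWGMGMWGWWGMWGWGMWGWWGMWGWGMGMGMWGWGMGM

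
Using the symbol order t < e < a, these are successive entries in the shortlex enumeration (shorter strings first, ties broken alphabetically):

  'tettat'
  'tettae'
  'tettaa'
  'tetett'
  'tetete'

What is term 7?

Advancing 2 positions from tetete through tetete → teteta reaches term 7.

teteet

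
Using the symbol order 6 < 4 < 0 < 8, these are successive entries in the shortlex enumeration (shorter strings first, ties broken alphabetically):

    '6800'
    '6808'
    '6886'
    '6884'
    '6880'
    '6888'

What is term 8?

4664

Advancing 2 positions from 6888 through 6888 → 4666 reaches term 8.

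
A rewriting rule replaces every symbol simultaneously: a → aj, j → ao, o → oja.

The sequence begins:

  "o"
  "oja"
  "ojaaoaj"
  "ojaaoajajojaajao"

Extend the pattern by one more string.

φ(ojaaoajajojaajao) expands symbol-by-symbol to oja ao aj aj oja aj ao aj ao oja ao aj aj ao aj oja; joining the 16 pieces gives the next term.

ojaaoajajojaajaoajaoojaaoajajaoajoja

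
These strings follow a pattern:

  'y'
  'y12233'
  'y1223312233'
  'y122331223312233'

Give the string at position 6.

y1223312233122331223312233

Each term is the previous one with 12233 appended.
From y122331223312233, 2 further steps: y122331223312233 → y12233122331223312233 → (answer).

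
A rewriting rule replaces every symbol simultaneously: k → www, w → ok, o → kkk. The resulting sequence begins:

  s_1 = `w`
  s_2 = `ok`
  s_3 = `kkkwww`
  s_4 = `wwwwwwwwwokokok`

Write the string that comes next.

Rewriting the 15 symbols of wwwwwwwwwokokok one by one yields ok ok ok ok ok ok ok ok ok kkk www kkk www kkk www; concatenated:

okokokokokokokokokkkkwwwkkkwwwkkkwww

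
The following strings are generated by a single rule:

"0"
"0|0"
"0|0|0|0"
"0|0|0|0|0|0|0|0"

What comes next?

Every step duplicates the string with '|' between the halves.
Doubling 0|0|0|0|0|0|0|0 with '|' between the halves:

0|0|0|0|0|0|0|0|0|0|0|0|0|0|0|0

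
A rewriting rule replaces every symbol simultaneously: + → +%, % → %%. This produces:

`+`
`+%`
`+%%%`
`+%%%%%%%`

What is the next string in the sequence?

Rewriting each symbol of +%%%%%%%: +→+%, %→%%, %→%%, %→%%, %→%%, %→%%, %→%%, %→%%, which concatenates to +% %% %% %% %% %% %% %%.

+%%%%%%%%%%%%%%%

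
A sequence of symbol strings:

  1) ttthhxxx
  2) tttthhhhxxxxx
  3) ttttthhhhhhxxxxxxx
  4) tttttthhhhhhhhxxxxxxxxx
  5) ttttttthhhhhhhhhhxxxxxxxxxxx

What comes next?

Reading off run lengths: t runs 3, 4, 5, 6, 7; h runs 2, 4, 6, 8, 10; x runs 3, 5, 7, 9, 11 — each is linear in n (n = 1, 2, …).
At n = 6 the blocks have lengths 8, 12, 13.

tttttttthhhhhhhhhhhhxxxxxxxxxxxxx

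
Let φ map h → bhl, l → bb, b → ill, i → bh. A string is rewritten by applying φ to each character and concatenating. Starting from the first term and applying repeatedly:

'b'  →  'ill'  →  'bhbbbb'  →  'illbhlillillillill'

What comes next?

Replace each of the 18 characters of illbhlillillillill in place — bh bb bb ill bhl bb bh bb bb bh bb bb bh bb bb bh bb bb — and concatenate.

bhbbbbillbhlbbbhbbbbbhbbbbbhbbbbbhbbbb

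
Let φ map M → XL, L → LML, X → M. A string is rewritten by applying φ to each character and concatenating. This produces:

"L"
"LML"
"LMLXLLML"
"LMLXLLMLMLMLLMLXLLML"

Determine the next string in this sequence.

LMLXLLMLMLMLLMLXLLMLXLLMLXLLMLLMLXLLMLMLMLLMLXLLML

Replace each of the 20 characters of LMLXLLMLMLMLLMLXLLML in place — LML XL LML M LML LML XL LML XL LML XL LML LML XL LML M LML LML XL LML — and concatenate.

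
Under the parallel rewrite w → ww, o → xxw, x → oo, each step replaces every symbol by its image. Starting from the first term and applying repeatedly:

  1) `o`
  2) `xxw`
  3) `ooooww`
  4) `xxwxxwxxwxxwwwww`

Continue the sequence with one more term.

oooowwoooowwoooowwoooowwwwwwwwww

Applying the rule to each of the 16 symbols of xxwxxwxxwxxwwwww gives the pieces oo oo ww oo oo ww oo oo ww oo oo ww ww ww ww ww, which concatenate to the answer.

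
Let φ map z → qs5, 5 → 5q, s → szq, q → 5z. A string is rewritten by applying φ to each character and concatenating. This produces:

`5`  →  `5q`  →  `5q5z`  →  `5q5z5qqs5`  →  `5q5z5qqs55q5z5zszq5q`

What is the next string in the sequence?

Applying the rule to each of the 20 symbols of 5q5z5qqs55q5z5zszq5q gives the pieces 5q 5z 5q qs5 5q 5z 5z szq 5q 5q 5z 5q qs5 5q qs5 szq qs5 5z 5q 5z, which concatenate to the answer.

5q5z5qqs55q5z5zszq5q5q5z5qqs55qqs5szqqs55z5q5z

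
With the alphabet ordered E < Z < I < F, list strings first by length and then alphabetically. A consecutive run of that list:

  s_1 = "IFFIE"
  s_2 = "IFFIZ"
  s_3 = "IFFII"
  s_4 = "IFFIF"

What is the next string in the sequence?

IFFFE

Treat IFFIF as a base-4 numeral over the given alphabet and add one, carrying through any trailing F's.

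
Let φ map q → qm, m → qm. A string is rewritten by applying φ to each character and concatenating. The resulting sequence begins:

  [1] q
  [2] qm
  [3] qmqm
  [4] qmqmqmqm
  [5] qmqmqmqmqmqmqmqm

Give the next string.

qmqmqmqmqmqmqmqmqmqmqmqmqmqmqmqm

Replace each of the 16 characters of qmqmqmqmqmqmqmqm in place — qm qm qm qm qm qm qm qm qm qm qm qm qm qm qm qm — and concatenate.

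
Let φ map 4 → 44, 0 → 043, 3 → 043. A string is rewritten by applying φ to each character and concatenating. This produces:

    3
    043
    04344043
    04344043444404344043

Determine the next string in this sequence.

Replace each of the 20 characters of 04344043444404344043 in place — 043 44 043 44 44 043 44 043 44 44 44 44 043 44 043 44 44 043 44 043 — and concatenate.

043440434444043440434444444404344043444404344043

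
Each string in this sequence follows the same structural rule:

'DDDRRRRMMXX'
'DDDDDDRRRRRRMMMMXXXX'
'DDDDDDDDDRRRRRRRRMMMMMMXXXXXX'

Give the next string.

DDDDDDDDDDDDRRRRRRRRRRMMMMMMMMXXXXXXXX

Each string has the form D^{3n} R^{2n+2} M^{2n} X^{2n} (n = 1, 2, …).
At n = 4 the blocks have lengths 12, 10, 8, 8.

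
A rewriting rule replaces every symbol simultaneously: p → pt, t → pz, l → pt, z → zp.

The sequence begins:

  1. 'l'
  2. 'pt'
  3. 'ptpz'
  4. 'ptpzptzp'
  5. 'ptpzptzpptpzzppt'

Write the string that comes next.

Applying the rule to each of the 16 symbols of ptpzptzpptpzzppt gives the pieces pt pz pt zp pt pz zp pt pt pz pt zp zp pt pt pz, which concatenate to the answer.

ptpzptzpptpzzpptptpzptzpzpptptpz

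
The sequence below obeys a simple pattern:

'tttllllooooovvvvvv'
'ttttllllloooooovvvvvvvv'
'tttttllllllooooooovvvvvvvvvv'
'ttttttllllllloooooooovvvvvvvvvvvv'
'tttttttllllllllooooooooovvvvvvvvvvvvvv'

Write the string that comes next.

ttttttttllllllllloooooooooovvvvvvvvvvvvvvvv

Term n consists of n t's, followed by n+1 l's, followed by n+2 o's, followed by 2n v's, where the shown terms are n = 3, 4, 5, 6, 7.
At n = 8 the blocks have lengths 8, 9, 10, 16.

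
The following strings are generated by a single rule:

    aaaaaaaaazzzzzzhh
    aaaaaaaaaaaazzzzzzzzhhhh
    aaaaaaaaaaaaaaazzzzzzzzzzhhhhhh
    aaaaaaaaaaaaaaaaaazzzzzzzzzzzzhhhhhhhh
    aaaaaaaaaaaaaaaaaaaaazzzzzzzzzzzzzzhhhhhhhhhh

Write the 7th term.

aaaaaaaaaaaaaaaaaaaaaaaaaaazzzzzzzzzzzzzzzzzzhhhhhhhhhhhhhh

Each string has the form a^{3n+3} z^{2n+2} h^{2n-2}, where the shown terms are n = 2, 3, 4, 5, 6.
For term 7, n = 8, so the run lengths are 27, 18, 14.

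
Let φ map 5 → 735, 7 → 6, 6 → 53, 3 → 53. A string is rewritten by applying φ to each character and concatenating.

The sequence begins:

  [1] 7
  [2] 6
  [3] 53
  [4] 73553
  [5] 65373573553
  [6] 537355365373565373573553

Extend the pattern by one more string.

73553653735735535373553653735537355365373565373573553

φ(537355365373565373573553) expands symbol-by-symbol to 735 53 6 53 735 735 53 53 735 53 6 53 735 53 735 53 6 53 735 6 53 735 735 53; joining the 24 pieces gives the next term.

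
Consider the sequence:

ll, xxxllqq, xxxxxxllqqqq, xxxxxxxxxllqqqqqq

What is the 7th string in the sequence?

xxxxxxxxxxxxxxxxxxllqqqqqqqqqqqq

Every step adds xxx to the front and qq to the end of the previous string.
From xxxxxxxxxllqqqqqq, 3 further steps: xxxxxxxxxllqqqqqq → xxxxxxxxxxxxllqqqqqqqq → xxxxxxxxxxxxxxxllqqqqqqqqqq → (answer).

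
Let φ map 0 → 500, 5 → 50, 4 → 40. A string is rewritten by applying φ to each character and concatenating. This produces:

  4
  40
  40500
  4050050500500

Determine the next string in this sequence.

Rewriting the 13 symbols of 4050050500500 one by one yields 40 500 50 500 500 50 500 50 500 500 50 500 500; concatenated:

4050050500500505005050050050500500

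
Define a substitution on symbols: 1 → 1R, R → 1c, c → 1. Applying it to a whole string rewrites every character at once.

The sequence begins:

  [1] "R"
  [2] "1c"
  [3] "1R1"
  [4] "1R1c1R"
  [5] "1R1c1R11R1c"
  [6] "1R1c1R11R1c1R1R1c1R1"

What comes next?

Applying the rule to each of the 20 symbols of 1R1c1R11R1c1R1R1c1R1 gives the pieces 1R 1c 1R 1 1R 1c 1R 1R 1c 1R 1 1R 1c 1R 1c 1R 1 1R 1c 1R, which concatenate to the answer.

1R1c1R11R1c1R1R1c1R11R1c1R1c1R11R1c1R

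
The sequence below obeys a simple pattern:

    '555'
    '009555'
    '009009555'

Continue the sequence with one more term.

Each term is the previous one with 009 prepended.
One more step from 009009555 gives the answer.

009009009555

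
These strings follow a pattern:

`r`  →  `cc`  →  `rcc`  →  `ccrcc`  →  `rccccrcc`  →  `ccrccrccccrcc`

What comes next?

rccccrccccrccrccccrcc

Each term (from the third on) is the two preceding terms concatenated in order: term 3 = r·cc = rcc.
The next term joins rccccrcc and ccrccrccccrcc.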